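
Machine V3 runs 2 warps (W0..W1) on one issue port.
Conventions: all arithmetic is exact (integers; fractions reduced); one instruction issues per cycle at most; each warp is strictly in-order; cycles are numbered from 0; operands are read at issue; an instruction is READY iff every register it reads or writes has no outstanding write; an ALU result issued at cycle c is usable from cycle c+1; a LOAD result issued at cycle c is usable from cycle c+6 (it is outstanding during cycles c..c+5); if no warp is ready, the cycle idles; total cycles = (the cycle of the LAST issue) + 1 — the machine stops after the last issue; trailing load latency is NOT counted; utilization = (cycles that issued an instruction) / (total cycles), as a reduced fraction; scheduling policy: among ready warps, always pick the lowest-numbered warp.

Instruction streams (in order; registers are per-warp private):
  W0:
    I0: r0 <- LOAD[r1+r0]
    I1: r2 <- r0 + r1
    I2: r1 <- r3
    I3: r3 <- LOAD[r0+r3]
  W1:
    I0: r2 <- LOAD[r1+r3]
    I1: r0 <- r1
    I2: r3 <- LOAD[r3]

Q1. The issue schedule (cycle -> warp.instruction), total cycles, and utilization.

cycle 0: W0.I0
cycle 1: W1.I0
cycle 2: W1.I1
cycle 3: W1.I2
cycle 4: idle
cycle 5: idle
cycle 6: W0.I1
cycle 7: W0.I2
cycle 8: W0.I3

Answer: 9 cycles, utilization 7/9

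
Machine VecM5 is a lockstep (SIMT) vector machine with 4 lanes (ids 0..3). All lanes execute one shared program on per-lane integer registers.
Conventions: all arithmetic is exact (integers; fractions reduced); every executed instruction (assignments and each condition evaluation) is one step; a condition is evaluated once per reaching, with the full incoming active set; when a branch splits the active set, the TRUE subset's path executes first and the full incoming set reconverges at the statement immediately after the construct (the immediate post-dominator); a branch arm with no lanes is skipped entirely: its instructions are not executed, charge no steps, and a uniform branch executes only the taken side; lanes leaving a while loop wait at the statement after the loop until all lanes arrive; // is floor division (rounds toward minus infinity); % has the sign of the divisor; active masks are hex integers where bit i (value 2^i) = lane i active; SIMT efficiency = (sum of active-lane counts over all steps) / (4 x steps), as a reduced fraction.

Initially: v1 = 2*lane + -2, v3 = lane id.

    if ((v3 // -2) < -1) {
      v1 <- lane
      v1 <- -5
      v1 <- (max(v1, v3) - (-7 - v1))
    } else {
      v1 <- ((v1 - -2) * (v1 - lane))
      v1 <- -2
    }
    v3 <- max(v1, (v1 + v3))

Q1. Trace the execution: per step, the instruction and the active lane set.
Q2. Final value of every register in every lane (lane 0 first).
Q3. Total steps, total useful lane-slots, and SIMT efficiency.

step 0: eval ((v3 // -2) < -1)       0xf
step 1: v1 <- lane                   0x8
step 2: v1 <- -5                     0x8
step 3: v1 <- (max(v1, v3) - (-7 - v1)) 0x8
step 4: v1 <- ((v1 - -2) * (v1 - lane)) 0x7
step 5: v1 <- -2                     0x7
step 6: v3 <- max(v1, (v1 + v3))     0xf

Answer: 7 steps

v1: -2,-2,-2,5
v3: -2,-1,0,8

steps = 7; useful = 17; efficiency = 17/28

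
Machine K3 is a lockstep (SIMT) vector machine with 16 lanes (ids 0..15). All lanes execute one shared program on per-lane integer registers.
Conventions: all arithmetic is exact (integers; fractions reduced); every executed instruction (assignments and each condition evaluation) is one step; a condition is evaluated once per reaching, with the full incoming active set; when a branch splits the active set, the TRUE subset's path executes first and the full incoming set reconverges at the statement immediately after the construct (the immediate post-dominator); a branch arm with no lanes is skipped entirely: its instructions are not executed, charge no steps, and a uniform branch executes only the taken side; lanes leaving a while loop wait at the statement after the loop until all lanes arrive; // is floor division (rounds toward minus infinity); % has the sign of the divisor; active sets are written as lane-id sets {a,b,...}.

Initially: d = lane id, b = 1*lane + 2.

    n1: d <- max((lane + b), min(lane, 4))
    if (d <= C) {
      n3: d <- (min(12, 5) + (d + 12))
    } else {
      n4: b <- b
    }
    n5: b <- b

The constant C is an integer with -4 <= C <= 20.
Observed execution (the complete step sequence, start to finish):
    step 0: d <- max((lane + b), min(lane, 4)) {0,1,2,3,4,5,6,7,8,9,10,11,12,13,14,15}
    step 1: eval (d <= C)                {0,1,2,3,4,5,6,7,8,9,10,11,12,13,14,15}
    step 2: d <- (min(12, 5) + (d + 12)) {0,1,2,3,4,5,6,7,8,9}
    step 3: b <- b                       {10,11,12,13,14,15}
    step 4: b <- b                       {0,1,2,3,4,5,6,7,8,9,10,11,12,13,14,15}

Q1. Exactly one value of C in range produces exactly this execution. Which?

Answer: C = 20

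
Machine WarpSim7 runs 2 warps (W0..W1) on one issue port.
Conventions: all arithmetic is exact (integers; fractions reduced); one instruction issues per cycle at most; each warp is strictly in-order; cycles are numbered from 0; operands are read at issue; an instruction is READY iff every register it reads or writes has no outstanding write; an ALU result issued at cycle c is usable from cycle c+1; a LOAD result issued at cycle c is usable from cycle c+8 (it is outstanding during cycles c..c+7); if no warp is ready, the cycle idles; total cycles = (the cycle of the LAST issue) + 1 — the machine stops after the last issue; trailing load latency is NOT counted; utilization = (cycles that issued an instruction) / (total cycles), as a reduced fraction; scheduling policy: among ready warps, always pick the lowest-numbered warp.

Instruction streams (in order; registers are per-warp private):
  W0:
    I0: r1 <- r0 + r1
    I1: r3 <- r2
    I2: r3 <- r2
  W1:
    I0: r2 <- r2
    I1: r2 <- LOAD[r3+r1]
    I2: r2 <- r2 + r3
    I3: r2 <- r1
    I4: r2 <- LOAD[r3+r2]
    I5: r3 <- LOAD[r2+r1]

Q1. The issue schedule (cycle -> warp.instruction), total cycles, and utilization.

cycle 0: W0.I0
cycle 1: W0.I1
cycle 2: W0.I2
cycle 3: W1.I0
cycle 4: W1.I1
cycle 5: idle
cycle 6: idle
cycle 7: idle
cycle 8: idle
cycle 9: idle
cycle 10: idle
cycle 11: idle
cycle 12: W1.I2
cycle 13: W1.I3
cycle 14: W1.I4
cycle 15: idle
cycle 16: idle
cycle 17: idle
cycle 18: idle
cycle 19: idle
cycle 20: idle
cycle 21: idle
cycle 22: W1.I5

Answer: 23 cycles, utilization 9/23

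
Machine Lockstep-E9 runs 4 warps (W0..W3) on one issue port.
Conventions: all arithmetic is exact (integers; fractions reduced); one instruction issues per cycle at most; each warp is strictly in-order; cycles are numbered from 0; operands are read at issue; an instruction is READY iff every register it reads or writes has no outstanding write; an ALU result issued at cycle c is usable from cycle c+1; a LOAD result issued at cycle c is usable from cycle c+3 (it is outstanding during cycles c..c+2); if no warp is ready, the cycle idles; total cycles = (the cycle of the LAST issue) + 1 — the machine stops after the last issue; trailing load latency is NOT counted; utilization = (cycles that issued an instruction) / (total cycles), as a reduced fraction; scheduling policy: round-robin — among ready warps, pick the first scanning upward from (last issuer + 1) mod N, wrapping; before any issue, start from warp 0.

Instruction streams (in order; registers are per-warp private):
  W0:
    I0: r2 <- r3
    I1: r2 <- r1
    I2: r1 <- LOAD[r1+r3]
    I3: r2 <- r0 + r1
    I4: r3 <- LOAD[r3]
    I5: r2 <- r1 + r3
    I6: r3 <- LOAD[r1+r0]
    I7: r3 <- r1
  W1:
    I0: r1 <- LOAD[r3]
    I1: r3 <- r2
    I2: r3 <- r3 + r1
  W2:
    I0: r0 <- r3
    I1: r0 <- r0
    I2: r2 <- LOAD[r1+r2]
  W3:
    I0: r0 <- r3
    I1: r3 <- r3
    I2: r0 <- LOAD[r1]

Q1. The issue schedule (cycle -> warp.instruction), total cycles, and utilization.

cycle 0: W0.I0
cycle 1: W1.I0
cycle 2: W2.I0
cycle 3: W3.I0
cycle 4: W0.I1
cycle 5: W1.I1
cycle 6: W2.I1
cycle 7: W3.I1
cycle 8: W0.I2
cycle 9: W1.I2
cycle 10: W2.I2
cycle 11: W3.I2
cycle 12: W0.I3
cycle 13: W0.I4
cycle 14: idle
cycle 15: idle
cycle 16: W0.I5
cycle 17: W0.I6
cycle 18: idle
cycle 19: idle
cycle 20: W0.I7

Answer: 21 cycles, utilization 17/21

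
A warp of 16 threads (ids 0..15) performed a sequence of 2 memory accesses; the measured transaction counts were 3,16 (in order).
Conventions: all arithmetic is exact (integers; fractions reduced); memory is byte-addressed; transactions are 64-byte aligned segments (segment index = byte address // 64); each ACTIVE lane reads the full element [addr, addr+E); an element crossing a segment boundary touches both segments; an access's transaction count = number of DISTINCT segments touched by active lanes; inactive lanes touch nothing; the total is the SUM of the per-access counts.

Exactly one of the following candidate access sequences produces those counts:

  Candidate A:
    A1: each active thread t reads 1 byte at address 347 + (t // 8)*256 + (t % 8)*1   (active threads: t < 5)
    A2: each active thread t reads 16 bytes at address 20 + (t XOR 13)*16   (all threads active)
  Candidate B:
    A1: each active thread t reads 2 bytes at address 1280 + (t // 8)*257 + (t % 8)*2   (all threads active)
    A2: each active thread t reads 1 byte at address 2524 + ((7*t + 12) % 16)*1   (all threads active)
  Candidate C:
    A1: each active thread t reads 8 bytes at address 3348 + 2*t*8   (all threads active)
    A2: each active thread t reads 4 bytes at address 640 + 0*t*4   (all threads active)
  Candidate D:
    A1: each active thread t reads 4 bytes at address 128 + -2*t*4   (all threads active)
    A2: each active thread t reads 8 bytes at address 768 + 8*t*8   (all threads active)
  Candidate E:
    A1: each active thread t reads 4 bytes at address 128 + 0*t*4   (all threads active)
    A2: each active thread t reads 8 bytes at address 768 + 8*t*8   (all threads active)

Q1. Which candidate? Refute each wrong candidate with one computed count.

A: A1 gives 1 transaction, not 3
B: A1 gives 2 transactions, not 3
C: A1 gives 5 transactions, not 3
E: A1 gives 1 transaction, not 3
D: all counts match (3,16)

Answer: D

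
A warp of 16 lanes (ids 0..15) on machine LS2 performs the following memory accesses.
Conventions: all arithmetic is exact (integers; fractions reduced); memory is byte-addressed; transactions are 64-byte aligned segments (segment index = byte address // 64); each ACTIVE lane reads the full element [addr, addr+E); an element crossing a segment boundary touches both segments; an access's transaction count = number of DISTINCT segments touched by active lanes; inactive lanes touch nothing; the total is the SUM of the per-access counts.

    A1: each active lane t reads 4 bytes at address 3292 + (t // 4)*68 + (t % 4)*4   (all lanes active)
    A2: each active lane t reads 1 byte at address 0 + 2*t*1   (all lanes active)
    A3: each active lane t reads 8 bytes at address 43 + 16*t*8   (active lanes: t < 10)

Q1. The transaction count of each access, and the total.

A1: 4 transactions
A2: 1 transaction
A3: 10 transactions

Answer: 4,1,10; total 15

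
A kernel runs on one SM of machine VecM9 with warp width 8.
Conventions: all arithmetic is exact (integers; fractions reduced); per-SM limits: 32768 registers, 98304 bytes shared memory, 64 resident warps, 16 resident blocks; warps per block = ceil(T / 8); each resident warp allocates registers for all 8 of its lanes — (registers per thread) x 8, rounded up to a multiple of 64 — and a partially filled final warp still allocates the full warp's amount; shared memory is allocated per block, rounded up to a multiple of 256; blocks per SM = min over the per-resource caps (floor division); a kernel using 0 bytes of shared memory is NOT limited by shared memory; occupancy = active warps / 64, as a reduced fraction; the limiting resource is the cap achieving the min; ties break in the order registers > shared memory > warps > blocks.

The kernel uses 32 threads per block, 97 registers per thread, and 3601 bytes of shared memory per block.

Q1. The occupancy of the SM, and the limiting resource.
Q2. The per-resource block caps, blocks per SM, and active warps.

Answer: occupancy 9/16, limited by registers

registers: 9 blocks
shared memory: 25 blocks
warps: 16 blocks
blocks: 16 blocks

Answer: 9 blocks, 36 active warps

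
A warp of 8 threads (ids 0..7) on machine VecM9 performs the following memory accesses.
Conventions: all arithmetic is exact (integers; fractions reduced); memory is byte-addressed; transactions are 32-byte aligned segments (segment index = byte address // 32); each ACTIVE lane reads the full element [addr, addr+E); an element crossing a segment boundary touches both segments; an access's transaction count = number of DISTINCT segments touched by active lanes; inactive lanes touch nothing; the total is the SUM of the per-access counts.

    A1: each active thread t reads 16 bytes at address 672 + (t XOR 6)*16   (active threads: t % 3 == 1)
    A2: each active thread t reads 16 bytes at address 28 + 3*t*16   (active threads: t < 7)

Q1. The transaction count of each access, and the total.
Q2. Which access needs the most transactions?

A1: 3 transactions
A2: 11 transactions

Answer: 3,11; total 14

Answer: A2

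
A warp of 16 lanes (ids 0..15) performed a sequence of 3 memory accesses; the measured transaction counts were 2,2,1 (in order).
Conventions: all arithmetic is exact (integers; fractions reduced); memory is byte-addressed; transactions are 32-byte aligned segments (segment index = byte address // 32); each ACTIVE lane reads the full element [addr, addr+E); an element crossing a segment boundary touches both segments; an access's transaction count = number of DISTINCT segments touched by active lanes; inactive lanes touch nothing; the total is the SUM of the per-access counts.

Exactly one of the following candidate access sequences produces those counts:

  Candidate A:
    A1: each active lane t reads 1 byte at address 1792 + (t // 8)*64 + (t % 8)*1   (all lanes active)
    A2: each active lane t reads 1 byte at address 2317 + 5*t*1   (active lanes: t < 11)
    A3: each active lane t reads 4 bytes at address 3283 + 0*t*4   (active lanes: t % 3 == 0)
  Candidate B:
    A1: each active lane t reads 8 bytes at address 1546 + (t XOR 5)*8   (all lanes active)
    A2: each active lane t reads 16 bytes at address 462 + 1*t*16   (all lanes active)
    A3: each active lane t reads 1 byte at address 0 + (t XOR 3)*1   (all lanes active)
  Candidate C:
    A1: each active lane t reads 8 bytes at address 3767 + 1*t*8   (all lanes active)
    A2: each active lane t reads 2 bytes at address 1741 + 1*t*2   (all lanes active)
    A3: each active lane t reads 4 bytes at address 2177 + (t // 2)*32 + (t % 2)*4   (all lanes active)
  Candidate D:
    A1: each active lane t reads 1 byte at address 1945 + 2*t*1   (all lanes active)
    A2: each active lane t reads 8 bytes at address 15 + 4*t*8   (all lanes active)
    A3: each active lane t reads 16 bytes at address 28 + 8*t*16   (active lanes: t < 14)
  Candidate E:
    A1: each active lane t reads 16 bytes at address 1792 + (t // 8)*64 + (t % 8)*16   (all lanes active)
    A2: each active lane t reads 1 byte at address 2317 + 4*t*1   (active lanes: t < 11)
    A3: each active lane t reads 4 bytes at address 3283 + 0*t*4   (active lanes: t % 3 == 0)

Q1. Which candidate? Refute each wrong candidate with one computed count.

B: A1 gives 5 transactions, not 2
C: A1 gives 5 transactions, not 2
D: A2 gives 16 transactions, not 2
E: A1 gives 6 transactions, not 2
A: all counts match (2,2,1)

Answer: A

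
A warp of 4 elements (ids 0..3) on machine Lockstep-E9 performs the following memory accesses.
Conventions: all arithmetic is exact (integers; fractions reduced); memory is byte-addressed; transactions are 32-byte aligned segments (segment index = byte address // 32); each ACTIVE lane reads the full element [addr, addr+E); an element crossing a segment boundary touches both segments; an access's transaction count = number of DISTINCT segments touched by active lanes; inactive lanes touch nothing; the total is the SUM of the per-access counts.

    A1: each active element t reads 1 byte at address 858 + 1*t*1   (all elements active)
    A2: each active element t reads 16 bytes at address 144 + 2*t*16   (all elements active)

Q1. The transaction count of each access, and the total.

A1: 1 transaction
A2: 4 transactions

Answer: 1,4; total 5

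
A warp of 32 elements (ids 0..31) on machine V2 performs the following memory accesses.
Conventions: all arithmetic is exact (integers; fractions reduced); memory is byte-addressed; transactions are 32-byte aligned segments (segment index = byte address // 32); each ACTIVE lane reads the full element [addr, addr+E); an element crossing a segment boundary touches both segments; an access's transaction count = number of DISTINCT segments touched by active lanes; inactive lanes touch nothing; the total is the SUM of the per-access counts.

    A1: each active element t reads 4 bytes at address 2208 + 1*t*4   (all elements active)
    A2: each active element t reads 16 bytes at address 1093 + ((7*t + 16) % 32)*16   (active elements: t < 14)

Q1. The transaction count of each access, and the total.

A1: 4 transactions
A2: 16 transactions

Answer: 4,16; total 20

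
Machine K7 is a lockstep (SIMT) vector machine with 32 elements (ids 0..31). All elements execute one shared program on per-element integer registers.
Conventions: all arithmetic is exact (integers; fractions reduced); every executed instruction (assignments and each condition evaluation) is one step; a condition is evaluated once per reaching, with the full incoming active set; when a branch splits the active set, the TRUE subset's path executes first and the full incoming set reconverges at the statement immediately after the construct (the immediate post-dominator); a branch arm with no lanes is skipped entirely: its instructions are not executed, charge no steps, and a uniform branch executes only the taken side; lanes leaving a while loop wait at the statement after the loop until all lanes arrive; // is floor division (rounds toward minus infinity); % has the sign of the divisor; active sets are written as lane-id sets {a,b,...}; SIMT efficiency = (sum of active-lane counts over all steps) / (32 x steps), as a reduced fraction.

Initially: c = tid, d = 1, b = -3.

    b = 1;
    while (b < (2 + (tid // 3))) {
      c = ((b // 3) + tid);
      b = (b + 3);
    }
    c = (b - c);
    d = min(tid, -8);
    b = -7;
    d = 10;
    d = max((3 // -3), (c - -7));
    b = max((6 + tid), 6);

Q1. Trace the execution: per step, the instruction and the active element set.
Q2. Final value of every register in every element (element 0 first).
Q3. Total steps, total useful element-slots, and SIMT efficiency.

step 0: b <- 1                       {0,1,2,3,4,5,6,7,8,9,10,11,12,13,14,15,16,17,18,19,20,21,22,23,24,25,26,27,28,29,30,31}
step 1: eval (b < (2 + (tid // 3)))  {0,1,2,3,4,5,6,7,8,9,10,11,12,13,14,15,16,17,18,19,20,21,22,23,24,25,26,27,28,29,30,31}
step 2: c <- ((b // 3) + tid)        {0,1,2,3,4,5,6,7,8,9,10,11,12,13,14,15,16,17,18,19,20,21,22,23,24,25,26,27,28,29,30,31}
step 3: b <- (b + 3)                 {0,1,2,3,4,5,6,7,8,9,10,11,12,13,14,15,16,17,18,19,20,21,22,23,24,25,26,27,28,29,30,31}
step 4: eval (b < (2 + (tid // 3)))  {0,1,2,3,4,5,6,7,8,9,10,11,12,13,14,15,16,17,18,19,20,21,22,23,24,25,26,27,28,29,30,31}
step 5: c <- ((b // 3) + tid)        {9,10,11,12,13,14,15,16,17,18,19,20,21,22,23,24,25,26,27,28,29,30,31}
step 6: b <- (b + 3)                 {9,10,11,12,13,14,15,16,17,18,19,20,21,22,23,24,25,26,27,28,29,30,31}
step 7: eval (b < (2 + (tid // 3)))  {9,10,11,12,13,14,15,16,17,18,19,20,21,22,23,24,25,26,27,28,29,30,31}
step 8: c <- ((b // 3) + tid)        {18,19,20,21,22,23,24,25,26,27,28,29,30,31}
step 9: b <- (b + 3)                 {18,19,20,21,22,23,24,25,26,27,28,29,30,31}
step 10: eval (b < (2 + (tid // 3)))  {18,19,20,21,22,23,24,25,26,27,28,29,30,31}
step 11: c <- ((b // 3) + tid)        {27,28,29,30,31}
step 12: b <- (b + 3)                 {27,28,29,30,31}
step 13: eval (b < (2 + (tid // 3)))  {27,28,29,30,31}
step 14: c <- (b - c)                 {0,1,2,3,4,5,6,7,8,9,10,11,12,13,14,15,16,17,18,19,20,21,22,23,24,25,26,27,28,29,30,31}
step 15: d <- min(tid, -8)            {0,1,2,3,4,5,6,7,8,9,10,11,12,13,14,15,16,17,18,19,20,21,22,23,24,25,26,27,28,29,30,31}
step 16: b <- -7                      {0,1,2,3,4,5,6,7,8,9,10,11,12,13,14,15,16,17,18,19,20,21,22,23,24,25,26,27,28,29,30,31}
step 17: d <- 10                      {0,1,2,3,4,5,6,7,8,9,10,11,12,13,14,15,16,17,18,19,20,21,22,23,24,25,26,27,28,29,30,31}
step 18: d <- max((3 // -3), (c - -7)) {0,1,2,3,4,5,6,7,8,9,10,11,12,13,14,15,16,17,18,19,20,21,22,23,24,25,26,27,28,29,30,31}
step 19: b <- max((6 + tid), 6)       {0,1,2,3,4,5,6,7,8,9,10,11,12,13,14,15,16,17,18,19,20,21,22,23,24,25,26,27,28,29,30,31}

Answer: 20 steps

c: 4,3,2,1,0,-1,-2,-3,-4,-3,-4,-5,-6,-7,-8,-9,-10,-11,-10,-11,-12,-13,-14,-15,-16,-17,-18,-17,-18,-19,-20,-21
d: 11,10,9,8,7,6,5,4,3,4,3,2,1,0,-1,-1,-1,-1,-1,-1,-1,-1,-1,-1,-1,-1,-1,-1,-1,-1,-1,-1
b: 6,7,8,9,10,11,12,13,14,15,16,17,18,19,20,21,22,23,24,25,26,27,28,29,30,31,32,33,34,35,36,37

steps = 20; useful = 478; efficiency = 478/640 = 239/320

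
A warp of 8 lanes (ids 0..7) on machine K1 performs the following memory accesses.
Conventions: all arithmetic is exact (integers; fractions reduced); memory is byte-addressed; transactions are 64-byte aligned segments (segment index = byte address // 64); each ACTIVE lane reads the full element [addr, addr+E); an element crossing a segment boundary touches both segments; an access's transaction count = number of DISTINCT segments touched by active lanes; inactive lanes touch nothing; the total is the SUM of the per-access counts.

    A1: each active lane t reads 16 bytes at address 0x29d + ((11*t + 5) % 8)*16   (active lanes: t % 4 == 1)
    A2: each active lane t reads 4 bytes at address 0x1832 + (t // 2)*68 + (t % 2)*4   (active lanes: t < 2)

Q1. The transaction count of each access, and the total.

A1: 2 transactions
A2: 1 transaction

Answer: 2,1; total 3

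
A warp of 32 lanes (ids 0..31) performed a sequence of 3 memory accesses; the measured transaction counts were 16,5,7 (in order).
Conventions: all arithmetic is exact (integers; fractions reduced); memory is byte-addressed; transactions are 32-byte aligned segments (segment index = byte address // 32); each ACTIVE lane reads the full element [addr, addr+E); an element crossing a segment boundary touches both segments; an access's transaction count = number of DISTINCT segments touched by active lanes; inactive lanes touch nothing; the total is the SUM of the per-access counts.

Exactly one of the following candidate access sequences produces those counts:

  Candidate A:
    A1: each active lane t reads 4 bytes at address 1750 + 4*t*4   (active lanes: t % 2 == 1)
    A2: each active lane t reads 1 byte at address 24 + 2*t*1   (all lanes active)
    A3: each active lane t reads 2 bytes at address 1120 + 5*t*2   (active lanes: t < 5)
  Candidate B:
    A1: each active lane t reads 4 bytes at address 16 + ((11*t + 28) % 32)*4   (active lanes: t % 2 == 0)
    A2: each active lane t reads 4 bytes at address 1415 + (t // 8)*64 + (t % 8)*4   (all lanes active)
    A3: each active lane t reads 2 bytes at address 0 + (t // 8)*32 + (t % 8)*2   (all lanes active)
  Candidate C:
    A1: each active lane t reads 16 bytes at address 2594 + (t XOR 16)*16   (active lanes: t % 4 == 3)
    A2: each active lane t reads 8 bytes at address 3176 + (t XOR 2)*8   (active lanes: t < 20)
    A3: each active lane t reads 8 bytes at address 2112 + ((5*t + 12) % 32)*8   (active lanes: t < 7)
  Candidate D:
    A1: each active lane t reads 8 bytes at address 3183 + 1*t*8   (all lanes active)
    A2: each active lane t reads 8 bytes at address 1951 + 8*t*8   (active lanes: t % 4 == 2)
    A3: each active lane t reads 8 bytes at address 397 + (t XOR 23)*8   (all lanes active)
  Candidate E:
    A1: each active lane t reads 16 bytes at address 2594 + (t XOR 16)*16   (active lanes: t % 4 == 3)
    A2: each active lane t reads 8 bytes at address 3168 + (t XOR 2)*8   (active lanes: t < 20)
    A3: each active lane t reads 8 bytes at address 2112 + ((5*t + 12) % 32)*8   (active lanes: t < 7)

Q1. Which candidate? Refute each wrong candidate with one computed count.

A: A2 gives 3 transactions, not 5
B: A1 gives 5 transactions, not 16
C: A2 gives 6 transactions, not 5
D: A1 gives 9 transactions, not 16
E: all counts match (16,5,7)

Answer: E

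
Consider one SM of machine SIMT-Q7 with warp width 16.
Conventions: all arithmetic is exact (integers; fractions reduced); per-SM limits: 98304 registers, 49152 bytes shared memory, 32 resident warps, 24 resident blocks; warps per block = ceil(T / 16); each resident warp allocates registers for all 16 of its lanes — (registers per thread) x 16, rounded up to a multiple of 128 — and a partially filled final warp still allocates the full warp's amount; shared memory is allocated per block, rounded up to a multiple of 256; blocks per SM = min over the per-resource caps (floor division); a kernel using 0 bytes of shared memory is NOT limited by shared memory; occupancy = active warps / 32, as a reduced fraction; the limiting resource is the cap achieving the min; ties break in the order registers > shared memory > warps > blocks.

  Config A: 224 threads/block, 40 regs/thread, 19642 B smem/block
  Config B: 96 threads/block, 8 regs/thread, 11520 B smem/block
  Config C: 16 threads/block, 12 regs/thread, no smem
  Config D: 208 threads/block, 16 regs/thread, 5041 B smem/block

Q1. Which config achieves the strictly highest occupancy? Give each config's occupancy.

occupancies: A 7/8, B 3/4, C 3/4, D 13/16

Answer: A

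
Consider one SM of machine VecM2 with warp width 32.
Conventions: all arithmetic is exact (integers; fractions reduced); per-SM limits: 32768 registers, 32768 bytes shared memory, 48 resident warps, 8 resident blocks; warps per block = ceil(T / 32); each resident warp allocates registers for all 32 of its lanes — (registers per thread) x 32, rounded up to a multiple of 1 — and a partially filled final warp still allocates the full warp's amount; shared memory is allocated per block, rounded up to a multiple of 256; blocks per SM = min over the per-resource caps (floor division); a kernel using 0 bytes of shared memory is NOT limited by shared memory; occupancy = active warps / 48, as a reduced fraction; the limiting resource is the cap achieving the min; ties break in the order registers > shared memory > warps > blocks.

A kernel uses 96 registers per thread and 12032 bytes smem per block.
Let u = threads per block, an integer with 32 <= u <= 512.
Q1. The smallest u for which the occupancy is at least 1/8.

Answer: u = 65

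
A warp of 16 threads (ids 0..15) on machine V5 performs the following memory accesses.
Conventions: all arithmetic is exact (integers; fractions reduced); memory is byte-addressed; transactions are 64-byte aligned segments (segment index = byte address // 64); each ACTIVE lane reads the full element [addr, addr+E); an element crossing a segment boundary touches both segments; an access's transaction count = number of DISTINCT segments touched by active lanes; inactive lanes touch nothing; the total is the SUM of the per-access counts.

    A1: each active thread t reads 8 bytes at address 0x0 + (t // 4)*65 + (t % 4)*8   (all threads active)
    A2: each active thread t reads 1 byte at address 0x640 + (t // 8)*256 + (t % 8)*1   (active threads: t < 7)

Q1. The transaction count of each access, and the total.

A1: 4 transactions
A2: 1 transaction

Answer: 4,1; total 5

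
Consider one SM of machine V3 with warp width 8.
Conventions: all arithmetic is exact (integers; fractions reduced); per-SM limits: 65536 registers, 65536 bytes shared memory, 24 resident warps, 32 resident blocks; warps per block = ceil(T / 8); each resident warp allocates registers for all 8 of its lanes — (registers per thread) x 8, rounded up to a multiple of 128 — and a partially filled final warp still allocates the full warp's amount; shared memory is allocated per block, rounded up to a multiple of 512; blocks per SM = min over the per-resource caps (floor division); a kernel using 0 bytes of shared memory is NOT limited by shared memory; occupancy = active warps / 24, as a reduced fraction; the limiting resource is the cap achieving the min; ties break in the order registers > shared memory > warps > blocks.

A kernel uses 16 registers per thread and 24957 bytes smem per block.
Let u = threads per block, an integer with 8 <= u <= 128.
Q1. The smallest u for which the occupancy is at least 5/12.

Answer: u = 33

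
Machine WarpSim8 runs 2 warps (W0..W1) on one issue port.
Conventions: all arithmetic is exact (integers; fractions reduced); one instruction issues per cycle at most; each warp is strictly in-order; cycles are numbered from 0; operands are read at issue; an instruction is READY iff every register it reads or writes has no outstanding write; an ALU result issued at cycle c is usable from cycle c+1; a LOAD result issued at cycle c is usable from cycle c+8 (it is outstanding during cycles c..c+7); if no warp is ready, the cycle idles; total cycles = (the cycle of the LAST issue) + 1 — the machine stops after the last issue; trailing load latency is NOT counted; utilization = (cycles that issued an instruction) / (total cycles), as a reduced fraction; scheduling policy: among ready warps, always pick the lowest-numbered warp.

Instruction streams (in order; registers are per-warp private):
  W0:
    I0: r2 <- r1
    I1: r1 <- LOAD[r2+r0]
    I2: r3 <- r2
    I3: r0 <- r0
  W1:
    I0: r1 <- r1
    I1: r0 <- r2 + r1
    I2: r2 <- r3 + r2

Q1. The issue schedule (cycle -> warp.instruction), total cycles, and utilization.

cycle 0: W0.I0
cycle 1: W0.I1
cycle 2: W0.I2
cycle 3: W0.I3
cycle 4: W1.I0
cycle 5: W1.I1
cycle 6: W1.I2

Answer: 7 cycles, utilization 1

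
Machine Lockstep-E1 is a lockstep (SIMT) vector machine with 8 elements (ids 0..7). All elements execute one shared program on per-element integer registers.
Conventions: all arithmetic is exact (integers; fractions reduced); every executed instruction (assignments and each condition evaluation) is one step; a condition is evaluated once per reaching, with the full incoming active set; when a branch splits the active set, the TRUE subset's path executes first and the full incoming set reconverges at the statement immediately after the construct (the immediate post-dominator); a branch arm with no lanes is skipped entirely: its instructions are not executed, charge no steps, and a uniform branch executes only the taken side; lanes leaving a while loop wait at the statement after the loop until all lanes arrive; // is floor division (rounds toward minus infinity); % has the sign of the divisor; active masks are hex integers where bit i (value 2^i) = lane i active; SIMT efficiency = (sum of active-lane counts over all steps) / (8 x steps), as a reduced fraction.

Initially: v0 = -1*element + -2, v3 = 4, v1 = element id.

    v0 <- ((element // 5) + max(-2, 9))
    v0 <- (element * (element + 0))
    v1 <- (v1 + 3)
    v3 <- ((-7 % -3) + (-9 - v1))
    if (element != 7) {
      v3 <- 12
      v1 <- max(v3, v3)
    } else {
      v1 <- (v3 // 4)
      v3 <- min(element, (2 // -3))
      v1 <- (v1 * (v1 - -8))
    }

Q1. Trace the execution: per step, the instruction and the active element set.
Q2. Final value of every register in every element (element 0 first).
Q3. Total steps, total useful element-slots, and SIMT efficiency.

step 0: v0 <- ((element // 5) + max(-2, 9)) 0xff
step 1: v0 <- (element * (element + 0)) 0xff
step 2: v1 <- (v1 + 3)               0xff
step 3: v3 <- ((-7 % -3) + (-9 - v1)) 0xff
step 4: eval (element != 7)          0xff
step 5: v3 <- 12                     0x7f
step 6: v1 <- max(v3, v3)            0x7f
step 7: v1 <- (v3 // 4)              0x80
step 8: v3 <- min(element, (2 // -3)) 0x80
step 9: v1 <- (v1 * (v1 - -8))       0x80

Answer: 10 steps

v0: 0,1,4,9,16,25,36,49
v3: 12,12,12,12,12,12,12,-1
v1: 12,12,12,12,12,12,12,-15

steps = 10; useful = 57; efficiency = 57/80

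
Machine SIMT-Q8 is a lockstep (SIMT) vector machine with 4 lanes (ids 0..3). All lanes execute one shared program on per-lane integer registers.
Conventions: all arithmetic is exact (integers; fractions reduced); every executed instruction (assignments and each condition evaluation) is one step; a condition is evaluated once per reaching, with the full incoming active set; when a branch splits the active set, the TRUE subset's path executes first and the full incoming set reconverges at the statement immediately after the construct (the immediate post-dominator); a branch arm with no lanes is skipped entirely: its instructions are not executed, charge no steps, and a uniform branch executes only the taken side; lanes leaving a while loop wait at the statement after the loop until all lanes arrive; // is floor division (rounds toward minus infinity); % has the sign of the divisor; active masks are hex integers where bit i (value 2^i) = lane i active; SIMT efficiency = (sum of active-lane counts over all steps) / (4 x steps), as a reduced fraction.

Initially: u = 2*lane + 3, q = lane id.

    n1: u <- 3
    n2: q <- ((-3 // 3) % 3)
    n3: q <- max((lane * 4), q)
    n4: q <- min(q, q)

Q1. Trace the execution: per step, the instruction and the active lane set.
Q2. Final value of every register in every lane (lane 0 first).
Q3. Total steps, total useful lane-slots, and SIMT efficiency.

step 0: u <- 3                       0xf
step 1: q <- ((-3 // 3) % 3)         0xf
step 2: q <- max((lane * 4), q)      0xf
step 3: q <- min(q, q)               0xf

Answer: 4 steps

u: 3,3,3,3
q: 2,4,8,12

steps = 4; useful = 16; efficiency = 16/16 = 1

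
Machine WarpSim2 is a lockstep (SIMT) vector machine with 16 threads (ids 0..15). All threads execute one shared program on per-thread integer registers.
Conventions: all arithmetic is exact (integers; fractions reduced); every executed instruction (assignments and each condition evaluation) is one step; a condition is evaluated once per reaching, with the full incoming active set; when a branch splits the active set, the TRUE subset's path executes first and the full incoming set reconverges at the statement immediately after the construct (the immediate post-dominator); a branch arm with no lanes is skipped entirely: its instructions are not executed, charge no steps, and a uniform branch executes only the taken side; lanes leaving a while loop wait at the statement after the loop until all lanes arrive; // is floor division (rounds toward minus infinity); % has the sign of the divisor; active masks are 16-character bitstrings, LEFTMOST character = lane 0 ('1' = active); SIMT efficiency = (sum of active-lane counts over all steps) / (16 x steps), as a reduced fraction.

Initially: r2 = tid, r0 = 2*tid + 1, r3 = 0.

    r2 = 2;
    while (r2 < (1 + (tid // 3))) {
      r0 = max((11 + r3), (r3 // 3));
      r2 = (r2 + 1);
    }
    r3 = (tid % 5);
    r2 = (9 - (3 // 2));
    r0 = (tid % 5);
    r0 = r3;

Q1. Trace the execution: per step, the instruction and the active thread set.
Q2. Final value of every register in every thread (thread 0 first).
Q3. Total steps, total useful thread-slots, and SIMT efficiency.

step 0: r2 <- 2                      1111111111111111
step 1: eval (r2 < (1 + (tid // 3))) 1111111111111111
step 2: r0 <- max((11 + r3), (r3 // 3)) 0000001111111111
step 3: r2 <- (r2 + 1)               0000001111111111
step 4: eval (r2 < (1 + (tid // 3))) 0000001111111111
step 5: r0 <- max((11 + r3), (r3 // 3)) 0000000001111111
step 6: r2 <- (r2 + 1)               0000000001111111
step 7: eval (r2 < (1 + (tid // 3))) 0000000001111111
step 8: r0 <- max((11 + r3), (r3 // 3)) 0000000000001111
step 9: r2 <- (r2 + 1)               0000000000001111
step 10: eval (r2 < (1 + (tid // 3))) 0000000000001111
step 11: r0 <- max((11 + r3), (r3 // 3)) 0000000000000001
step 12: r2 <- (r2 + 1)               0000000000000001
step 13: eval (r2 < (1 + (tid // 3))) 0000000000000001
step 14: r3 <- (tid % 5)              1111111111111111
step 15: r2 <- (9 - (3 // 2))         1111111111111111
step 16: r0 <- (tid % 5)              1111111111111111
step 17: r0 <- r3                     1111111111111111

Answer: 18 steps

r2: 8,8,8,8,8,8,8,8,8,8,8,8,8,8,8,8
r0: 0,1,2,3,4,0,1,2,3,4,0,1,2,3,4,0
r3: 0,1,2,3,4,0,1,2,3,4,0,1,2,3,4,0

steps = 18; useful = 162; efficiency = 162/288 = 9/16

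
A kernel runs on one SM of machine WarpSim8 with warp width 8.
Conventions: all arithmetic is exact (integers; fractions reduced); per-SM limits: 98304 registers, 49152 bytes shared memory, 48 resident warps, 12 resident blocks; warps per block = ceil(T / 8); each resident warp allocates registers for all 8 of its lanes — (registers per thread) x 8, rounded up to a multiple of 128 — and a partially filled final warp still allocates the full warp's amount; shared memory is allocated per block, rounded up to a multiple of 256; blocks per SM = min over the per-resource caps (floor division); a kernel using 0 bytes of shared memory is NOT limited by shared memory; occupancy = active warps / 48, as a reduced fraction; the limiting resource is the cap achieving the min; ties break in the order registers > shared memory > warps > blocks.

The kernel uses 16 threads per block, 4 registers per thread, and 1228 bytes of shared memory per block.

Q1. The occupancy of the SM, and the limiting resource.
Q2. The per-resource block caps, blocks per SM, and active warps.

Answer: occupancy 1/2, limited by blocks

registers: 384 blocks
shared memory: 38 blocks
warps: 24 blocks
blocks: 12 blocks

Answer: 12 blocks, 24 active warps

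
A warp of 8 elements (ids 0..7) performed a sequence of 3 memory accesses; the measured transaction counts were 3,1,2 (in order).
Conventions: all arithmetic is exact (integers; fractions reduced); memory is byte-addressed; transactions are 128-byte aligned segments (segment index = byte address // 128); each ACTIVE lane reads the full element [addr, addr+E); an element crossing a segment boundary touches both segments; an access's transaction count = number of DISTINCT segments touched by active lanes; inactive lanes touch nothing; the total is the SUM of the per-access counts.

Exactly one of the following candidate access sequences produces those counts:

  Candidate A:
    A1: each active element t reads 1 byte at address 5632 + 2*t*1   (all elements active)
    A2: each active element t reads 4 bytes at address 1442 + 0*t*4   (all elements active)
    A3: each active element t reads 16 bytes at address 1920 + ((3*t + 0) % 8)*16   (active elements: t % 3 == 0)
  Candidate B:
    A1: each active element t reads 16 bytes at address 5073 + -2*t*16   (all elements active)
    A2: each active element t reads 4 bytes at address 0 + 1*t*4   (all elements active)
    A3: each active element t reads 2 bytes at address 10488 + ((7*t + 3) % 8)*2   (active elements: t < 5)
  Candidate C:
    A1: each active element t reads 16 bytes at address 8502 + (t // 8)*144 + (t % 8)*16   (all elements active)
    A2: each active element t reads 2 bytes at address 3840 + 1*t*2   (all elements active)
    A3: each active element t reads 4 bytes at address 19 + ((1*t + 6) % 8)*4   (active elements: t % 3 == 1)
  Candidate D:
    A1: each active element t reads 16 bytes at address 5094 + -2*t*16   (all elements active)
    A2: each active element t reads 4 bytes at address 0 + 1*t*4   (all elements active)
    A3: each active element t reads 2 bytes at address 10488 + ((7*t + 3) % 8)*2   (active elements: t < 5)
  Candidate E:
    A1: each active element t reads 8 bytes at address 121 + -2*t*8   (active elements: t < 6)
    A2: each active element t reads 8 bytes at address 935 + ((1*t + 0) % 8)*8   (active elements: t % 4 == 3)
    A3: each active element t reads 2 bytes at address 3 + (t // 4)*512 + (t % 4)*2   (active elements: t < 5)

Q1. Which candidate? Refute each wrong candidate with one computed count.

A: A1 gives 1 transaction, not 3
C: A1 gives 2 transactions, not 3
D: A1 gives 2 transactions, not 3
E: A1 gives 2 transactions, not 3
B: all counts match (3,1,2)

Answer: B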